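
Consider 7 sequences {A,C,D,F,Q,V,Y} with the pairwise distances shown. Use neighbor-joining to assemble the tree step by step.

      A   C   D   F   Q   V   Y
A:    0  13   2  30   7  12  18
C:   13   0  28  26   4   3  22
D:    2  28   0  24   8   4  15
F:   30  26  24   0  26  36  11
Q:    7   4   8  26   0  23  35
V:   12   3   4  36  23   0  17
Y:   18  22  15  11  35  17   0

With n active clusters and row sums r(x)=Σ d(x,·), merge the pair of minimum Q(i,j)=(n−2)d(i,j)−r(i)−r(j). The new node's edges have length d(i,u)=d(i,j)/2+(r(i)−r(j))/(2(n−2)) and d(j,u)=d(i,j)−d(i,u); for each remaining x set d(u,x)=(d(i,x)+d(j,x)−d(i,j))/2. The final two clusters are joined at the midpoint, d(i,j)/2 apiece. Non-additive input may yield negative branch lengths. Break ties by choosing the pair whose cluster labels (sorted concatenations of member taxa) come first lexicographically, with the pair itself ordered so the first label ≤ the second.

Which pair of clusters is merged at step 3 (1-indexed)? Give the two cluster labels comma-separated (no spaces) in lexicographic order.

D,V

step 1: merge (F,Y) at d=11, Q=-216; branch lengths F→9, Y→2; new cluster FY
  updated: d(A,FY)=37/2, d(C,FY)=37/2, d(D,FY)=14, d(FY,Q)=25, d(FY,V)=21
step 2: merge (C,Q) at d=4, Q=-235/2; branch lengths C→31/16, Q→33/16; new cluster CQ
  updated: d(A,CQ)=8, d(CQ,D)=16, d(CQ,FY)=79/4, d(CQ,V)=11
step 3: merge (D,V) at d=4, Q=-72; branch lengths D→0, V→4; new cluster DV
  updated: d(A,DV)=5, d(CQ,DV)=23/2, d(DV,FY)=31/2
step 4: merge (A,CQ) at d=8, Q=-219/4; branch lengths A→33/16, CQ→95/16; new cluster ACQ
  updated: d(ACQ,DV)=17/4, d(ACQ,FY)=121/8
step 5: merge (ACQ,DV) at d=17/4, Q=-279/8; branch lengths ACQ→31/16, DV→37/16; new cluster ACDQV
  updated: d(ACDQV,FY)=211/16
step 6: merge (ACDQV,FY) at d=211/16; branch lengths ACDQV→211/32, FY→211/32; new cluster ACDFQVY
final tree: (((A:33/16,(C:31/16,Q:33/16):95/16):31/16,(D:0,V:4):37/16):211/32,(F:9,Y:2):211/32)
total length: 711/16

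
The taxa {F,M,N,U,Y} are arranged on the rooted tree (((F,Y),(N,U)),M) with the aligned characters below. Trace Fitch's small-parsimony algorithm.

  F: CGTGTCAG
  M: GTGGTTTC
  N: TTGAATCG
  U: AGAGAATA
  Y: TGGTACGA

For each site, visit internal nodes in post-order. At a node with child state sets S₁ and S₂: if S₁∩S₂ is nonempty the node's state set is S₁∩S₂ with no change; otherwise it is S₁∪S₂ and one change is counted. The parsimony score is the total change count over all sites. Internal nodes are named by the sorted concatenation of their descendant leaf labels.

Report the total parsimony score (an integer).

19

site 0, node FY: F={C} ∪ Y={T} → {C,T} (+1)
site 0, node NU: N={T} ∪ U={A} → {A,T} (+1)
site 0, node FNUY: FY={C,T} ∩ NU={A,T} → {T} (+0)
site 0, node FMNUY: FNUY={T} ∪ M={G} → {G,T} (+1)
site 1, node FY: F={G} ∩ Y={G} → {G} (+0)
site 1, node NU: N={T} ∪ U={G} → {G,T} (+1)
site 1, node FNUY: FY={G} ∩ NU={G,T} → {G} (+0)
site 1, node FMNUY: FNUY={G} ∪ M={T} → {G,T} (+1)
site 2, node FY: F={T} ∪ Y={G} → {G,T} (+1)
site 2, node NU: N={G} ∪ U={A} → {A,G} (+1)
site 2, node FNUY: FY={G,T} ∩ NU={A,G} → {G} (+0)
site 2, node FMNUY: FNUY={G} ∩ M={G} → {G} (+0)
site 3, node FY: F={G} ∪ Y={T} → {G,T} (+1)
site 3, node NU: N={A} ∪ U={G} → {A,G} (+1)
site 3, node FNUY: FY={G,T} ∩ NU={A,G} → {G} (+0)
site 3, node FMNUY: FNUY={G} ∩ M={G} → {G} (+0)
site 4, node FY: F={T} ∪ Y={A} → {A,T} (+1)
site 4, node NU: N={A} ∩ U={A} → {A} (+0)
site 4, node FNUY: FY={A,T} ∩ NU={A} → {A} (+0)
site 4, node FMNUY: FNUY={A} ∪ M={T} → {A,T} (+1)
site 5, node FY: F={C} ∩ Y={C} → {C} (+0)
site 5, node NU: N={T} ∪ U={A} → {A,T} (+1)
site 5, node FNUY: FY={C} ∪ NU={A,T} → {A,C,T} (+1)
site 5, node FMNUY: FNUY={A,C,T} ∩ M={T} → {T} (+0)
site 6, node FY: F={A} ∪ Y={G} → {A,G} (+1)
site 6, node NU: N={C} ∪ U={T} → {C,T} (+1)
site 6, node FNUY: FY={A,G} ∪ NU={C,T} → {A,C,G,T} (+1)
site 6, node FMNUY: FNUY={A,C,G,T} ∩ M={T} → {T} (+0)
site 7, node FY: F={G} ∪ Y={A} → {A,G} (+1)
site 7, node NU: N={G} ∪ U={A} → {A,G} (+1)
site 7, node FNUY: FY={A,G} ∩ NU={A,G} → {A,G} (+0)
site 7, node FMNUY: FNUY={A,G} ∪ M={C} → {A,C,G} (+1)
per-site changes: [3, 2, 2, 2, 2, 2, 3, 3]; total = 19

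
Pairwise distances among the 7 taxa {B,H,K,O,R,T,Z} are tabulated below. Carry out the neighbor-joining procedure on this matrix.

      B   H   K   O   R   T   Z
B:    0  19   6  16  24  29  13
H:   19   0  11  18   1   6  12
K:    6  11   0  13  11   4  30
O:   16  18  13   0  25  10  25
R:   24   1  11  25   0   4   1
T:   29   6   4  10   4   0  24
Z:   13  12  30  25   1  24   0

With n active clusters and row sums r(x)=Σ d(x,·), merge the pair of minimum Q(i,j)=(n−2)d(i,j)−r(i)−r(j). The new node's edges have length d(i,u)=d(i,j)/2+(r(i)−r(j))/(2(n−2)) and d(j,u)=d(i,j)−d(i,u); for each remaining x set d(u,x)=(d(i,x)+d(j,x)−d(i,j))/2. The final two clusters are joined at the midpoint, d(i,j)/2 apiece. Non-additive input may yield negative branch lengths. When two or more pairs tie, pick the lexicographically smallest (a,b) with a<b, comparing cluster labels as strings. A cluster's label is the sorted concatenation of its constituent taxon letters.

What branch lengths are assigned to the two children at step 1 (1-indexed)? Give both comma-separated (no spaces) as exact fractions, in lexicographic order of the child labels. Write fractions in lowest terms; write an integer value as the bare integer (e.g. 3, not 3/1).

-17/5,22/5

step 1: merge (R,Z) at d=1, Q=-166; branch lengths R→-17/5, Z→22/5; new cluster RZ
  updated: d(B,RZ)=18, d(H,RZ)=6, d(K,RZ)=20, d(O,RZ)=49/2, d(RZ,T)=27/2
step 2: merge (B,K) at d=6, Q=-118; branch lengths B→29/4, K→-5/4; new cluster BK
  updated: d(BK,H)=12, d(BK,O)=23/2, d(BK,RZ)=16, d(BK,T)=27/2
step 3: merge (H,RZ) at d=6, Q=-84; branch lengths H→0, RZ→6; new cluster HRZ
  updated: d(BK,HRZ)=11, d(HRZ,O)=73/4, d(HRZ,T)=27/4
step 4: merge (BK,O) at d=23/2, Q=-211/4; branch lengths BK→77/16, O→107/16; new cluster BKO
  updated: d(BKO,HRZ)=71/8, d(BKO,T)=6
step 5: merge (BKO,HRZ) at d=71/8, Q=-173/8; branch lengths BKO→65/16, HRZ→77/16; new cluster BHKORZ
  updated: d(BHKORZ,T)=31/16
step 6: merge (BHKORZ,T) at d=31/16; branch lengths BHKORZ→31/32, T→31/32; new cluster BHKORTZ
final tree: ((((B:29/4,K:-5/4):77/16,O:107/16):65/16,(H:0,(R:-17/5,Z:22/5):6):77/16):31/32,T:31/32)
total length: 565/16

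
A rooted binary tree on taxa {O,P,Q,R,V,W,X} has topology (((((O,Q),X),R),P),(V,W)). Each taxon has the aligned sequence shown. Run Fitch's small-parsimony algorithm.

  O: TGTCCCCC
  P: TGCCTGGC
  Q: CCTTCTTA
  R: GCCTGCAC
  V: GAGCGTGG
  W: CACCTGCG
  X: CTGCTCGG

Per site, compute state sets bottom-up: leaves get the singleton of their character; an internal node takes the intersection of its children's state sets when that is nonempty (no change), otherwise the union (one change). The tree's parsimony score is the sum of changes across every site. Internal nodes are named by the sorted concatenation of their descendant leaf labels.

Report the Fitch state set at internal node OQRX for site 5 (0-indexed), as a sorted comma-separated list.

OQ@0: {T} ∪ {C} = {C,T} (union, +1)
OQX@0: {C,T} ∩ {C} = {C} (intersection, +0)
OQRX@0: {C} ∪ {G} = {C,G} (union, +1)
OPQRX@0: {C,G} ∪ {T} = {C,G,T} (union, +1)
VW@0: {G} ∪ {C} = {C,G} (union, +1)
OPQRVWX@0: {C,G,T} ∩ {C,G} = {C,G} (intersection, +0)
OQ@1: {G} ∪ {C} = {C,G} (union, +1)
OQX@1: {C,G} ∪ {T} = {C,G,T} (union, +1)
OQRX@1: {C,G,T} ∩ {C} = {C} (intersection, +0)
OPQRX@1: {C} ∪ {G} = {C,G} (union, +1)
VW@1: {A} ∩ {A} = {A} (intersection, +0)
OPQRVWX@1: {C,G} ∪ {A} = {A,C,G} (union, +1)
OQ@2: {T} ∩ {T} = {T} (intersection, +0)
OQX@2: {T} ∪ {G} = {G,T} (union, +1)
OQRX@2: {G,T} ∪ {C} = {C,G,T} (union, +1)
OPQRX@2: {C,G,T} ∩ {C} = {C} (intersection, +0)
VW@2: {G} ∪ {C} = {C,G} (union, +1)
OPQRVWX@2: {C} ∩ {C,G} = {C} (intersection, +0)
OQ@3: {C} ∪ {T} = {C,T} (union, +1)
OQX@3: {C,T} ∩ {C} = {C} (intersection, +0)
OQRX@3: {C} ∪ {T} = {C,T} (union, +1)
OPQRX@3: {C,T} ∩ {C} = {C} (intersection, +0)
VW@3: {C} ∩ {C} = {C} (intersection, +0)
OPQRVWX@3: {C} ∩ {C} = {C} (intersection, +0)
OQ@4: {C} ∩ {C} = {C} (intersection, +0)
OQX@4: {C} ∪ {T} = {C,T} (union, +1)
OQRX@4: {C,T} ∪ {G} = {C,G,T} (union, +1)
OPQRX@4: {C,G,T} ∩ {T} = {T} (intersection, +0)
VW@4: {G} ∪ {T} = {G,T} (union, +1)
OPQRVWX@4: {T} ∩ {G,T} = {T} (intersection, +0)
OQ@5: {C} ∪ {T} = {C,T} (union, +1)
OQX@5: {C,T} ∩ {C} = {C} (intersection, +0)
OQRX@5: {C} ∩ {C} = {C} (intersection, +0)
OPQRX@5: {C} ∪ {G} = {C,G} (union, +1)
VW@5: {T} ∪ {G} = {G,T} (union, +1)
OPQRVWX@5: {C,G} ∩ {G,T} = {G} (intersection, +0)
OQ@6: {C} ∪ {T} = {C,T} (union, +1)
OQX@6: {C,T} ∪ {G} = {C,G,T} (union, +1)
OQRX@6: {C,G,T} ∪ {A} = {A,C,G,T} (union, +1)
OPQRX@6: {A,C,G,T} ∩ {G} = {G} (intersection, +0)
VW@6: {G} ∪ {C} = {C,G} (union, +1)
OPQRVWX@6: {G} ∩ {C,G} = {G} (intersection, +0)
OQ@7: {C} ∪ {A} = {A,C} (union, +1)
OQX@7: {A,C} ∪ {G} = {A,C,G} (union, +1)
OQRX@7: {A,C,G} ∩ {C} = {C} (intersection, +0)
OPQRX@7: {C} ∩ {C} = {C} (intersection, +0)
VW@7: {G} ∩ {G} = {G} (intersection, +0)
OPQRVWX@7: {C} ∪ {G} = {C,G} (union, +1)
per-site changes: [4, 4, 3, 2, 3, 3, 4, 3]; total = 26

C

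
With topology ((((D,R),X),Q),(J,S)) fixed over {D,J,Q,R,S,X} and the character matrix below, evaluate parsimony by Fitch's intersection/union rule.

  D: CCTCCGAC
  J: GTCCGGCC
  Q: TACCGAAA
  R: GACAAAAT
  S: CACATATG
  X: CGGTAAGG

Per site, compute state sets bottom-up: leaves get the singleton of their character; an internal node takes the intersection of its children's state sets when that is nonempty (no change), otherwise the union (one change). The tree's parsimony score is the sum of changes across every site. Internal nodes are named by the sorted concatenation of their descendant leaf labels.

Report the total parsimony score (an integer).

DR@0: {C} ∪ {G} = {C,G} (union, +1)
DRX@0: {C,G} ∩ {C} = {C} (intersection, +0)
DQRX@0: {C} ∪ {T} = {C,T} (union, +1)
JS@0: {G} ∪ {C} = {C,G} (union, +1)
DJQRSX@0: {C,T} ∩ {C,G} = {C} (intersection, +0)
DR@1: {C} ∪ {A} = {A,C} (union, +1)
DRX@1: {A,C} ∪ {G} = {A,C,G} (union, +1)
DQRX@1: {A,C,G} ∩ {A} = {A} (intersection, +0)
JS@1: {T} ∪ {A} = {A,T} (union, +1)
DJQRSX@1: {A} ∩ {A,T} = {A} (intersection, +0)
DR@2: {T} ∪ {C} = {C,T} (union, +1)
DRX@2: {C,T} ∪ {G} = {C,G,T} (union, +1)
DQRX@2: {C,G,T} ∩ {C} = {C} (intersection, +0)
JS@2: {C} ∩ {C} = {C} (intersection, +0)
DJQRSX@2: {C} ∩ {C} = {C} (intersection, +0)
DR@3: {C} ∪ {A} = {A,C} (union, +1)
DRX@3: {A,C} ∪ {T} = {A,C,T} (union, +1)
DQRX@3: {A,C,T} ∩ {C} = {C} (intersection, +0)
JS@3: {C} ∪ {A} = {A,C} (union, +1)
DJQRSX@3: {C} ∩ {A,C} = {C} (intersection, +0)
DR@4: {C} ∪ {A} = {A,C} (union, +1)
DRX@4: {A,C} ∩ {A} = {A} (intersection, +0)
DQRX@4: {A} ∪ {G} = {A,G} (union, +1)
JS@4: {G} ∪ {T} = {G,T} (union, +1)
DJQRSX@4: {A,G} ∩ {G,T} = {G} (intersection, +0)
DR@5: {G} ∪ {A} = {A,G} (union, +1)
DRX@5: {A,G} ∩ {A} = {A} (intersection, +0)
DQRX@5: {A} ∩ {A} = {A} (intersection, +0)
JS@5: {G} ∪ {A} = {A,G} (union, +1)
DJQRSX@5: {A} ∩ {A,G} = {A} (intersection, +0)
DR@6: {A} ∩ {A} = {A} (intersection, +0)
DRX@6: {A} ∪ {G} = {A,G} (union, +1)
DQRX@6: {A,G} ∩ {A} = {A} (intersection, +0)
JS@6: {C} ∪ {T} = {C,T} (union, +1)
DJQRSX@6: {A} ∪ {C,T} = {A,C,T} (union, +1)
DR@7: {C} ∪ {T} = {C,T} (union, +1)
DRX@7: {C,T} ∪ {G} = {C,G,T} (union, +1)
DQRX@7: {C,G,T} ∪ {A} = {A,C,G,T} (union, +1)
JS@7: {C} ∪ {G} = {C,G} (union, +1)
DJQRSX@7: {A,C,G,T} ∩ {C,G} = {C,G} (intersection, +0)
per-site changes: [3, 3, 2, 3, 3, 2, 3, 4]; total = 23

23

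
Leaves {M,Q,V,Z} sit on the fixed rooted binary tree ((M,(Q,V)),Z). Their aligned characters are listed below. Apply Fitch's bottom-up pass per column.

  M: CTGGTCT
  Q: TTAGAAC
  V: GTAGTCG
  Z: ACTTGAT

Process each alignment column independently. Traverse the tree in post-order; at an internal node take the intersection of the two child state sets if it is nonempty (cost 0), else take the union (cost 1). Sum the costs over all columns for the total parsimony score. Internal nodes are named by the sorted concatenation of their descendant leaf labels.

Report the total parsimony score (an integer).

13

[col 0] QV: children Q:{T}, V:{G} ∪→ {G,T}; cost 1
[col 0] MQV: children M:{C}, QV:{G,T} ∪→ {C,G,T}; cost 1
[col 0] MQVZ: children MQV:{C,G,T}, Z:{A} ∪→ {A,C,G,T}; cost 1
[col 1] QV: children Q:{T}, V:{T} ∩→ {T}; cost 0
[col 1] MQV: children M:{T}, QV:{T} ∩→ {T}; cost 0
[col 1] MQVZ: children MQV:{T}, Z:{C} ∪→ {C,T}; cost 1
[col 2] QV: children Q:{A}, V:{A} ∩→ {A}; cost 0
[col 2] MQV: children M:{G}, QV:{A} ∪→ {A,G}; cost 1
[col 2] MQVZ: children MQV:{A,G}, Z:{T} ∪→ {A,G,T}; cost 1
[col 3] QV: children Q:{G}, V:{G} ∩→ {G}; cost 0
[col 3] MQV: children M:{G}, QV:{G} ∩→ {G}; cost 0
[col 3] MQVZ: children MQV:{G}, Z:{T} ∪→ {G,T}; cost 1
[col 4] QV: children Q:{A}, V:{T} ∪→ {A,T}; cost 1
[col 4] MQV: children M:{T}, QV:{A,T} ∩→ {T}; cost 0
[col 4] MQVZ: children MQV:{T}, Z:{G} ∪→ {G,T}; cost 1
[col 5] QV: children Q:{A}, V:{C} ∪→ {A,C}; cost 1
[col 5] MQV: children M:{C}, QV:{A,C} ∩→ {C}; cost 0
[col 5] MQVZ: children MQV:{C}, Z:{A} ∪→ {A,C}; cost 1
[col 6] QV: children Q:{C}, V:{G} ∪→ {C,G}; cost 1
[col 6] MQV: children M:{T}, QV:{C,G} ∪→ {C,G,T}; cost 1
[col 6] MQVZ: children MQV:{C,G,T}, Z:{T} ∩→ {T}; cost 0
per-site changes: [3, 1, 2, 1, 2, 2, 2]; total = 13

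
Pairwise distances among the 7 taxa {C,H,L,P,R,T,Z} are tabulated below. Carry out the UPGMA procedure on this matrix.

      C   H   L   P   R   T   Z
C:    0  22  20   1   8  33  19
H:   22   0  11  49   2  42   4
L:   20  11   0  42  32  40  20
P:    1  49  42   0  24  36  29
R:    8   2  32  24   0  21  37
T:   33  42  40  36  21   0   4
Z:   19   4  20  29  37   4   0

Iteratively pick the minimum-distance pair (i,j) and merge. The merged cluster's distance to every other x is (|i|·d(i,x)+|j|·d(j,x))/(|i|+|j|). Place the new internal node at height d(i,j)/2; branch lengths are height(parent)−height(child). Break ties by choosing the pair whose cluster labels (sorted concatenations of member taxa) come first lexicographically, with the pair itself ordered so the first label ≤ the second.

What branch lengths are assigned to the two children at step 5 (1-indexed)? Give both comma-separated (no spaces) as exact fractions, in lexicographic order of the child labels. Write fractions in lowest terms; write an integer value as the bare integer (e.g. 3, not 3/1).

35/12,35/3

1. join C+P (d=1) ⇒ CP; edges |C|=1/2, |P|=1/2
  updated: d(CP,H)=71/2, d(CP,L)=31, d(CP,R)=16, d(CP,T)=69/2, d(CP,Z)=24
2. join H+R (d=2) ⇒ HR; edges |H|=1, |R|=1
  updated: d(CP,HR)=103/4, d(HR,L)=43/2, d(HR,T)=63/2, d(HR,Z)=41/2
3. join T+Z (d=4) ⇒ TZ; edges |T|=2, |Z|=2
  updated: d(CP,TZ)=117/4, d(HR,TZ)=26, d(L,TZ)=30
4. join HR+L (d=43/2) ⇒ HLR; edges |HR|=39/4, |L|=43/4
  updated: d(CP,HLR)=55/2, d(HLR,TZ)=82/3
5. join HLR+TZ (d=82/3) ⇒ HLRTZ; edges |HLR|=35/12, |TZ|=35/3
  updated: d(CP,HLRTZ)=141/5
6. join CP+HLRTZ (d=141/5) ⇒ CHLPRTZ; edges |CP|=68/5, |HLRTZ|=13/30
final tree: ((C:1/2,P:1/2):68/5,(((H:1,R:1):39/4,L:43/4):35/12,(T:2,Z:2):35/3):13/30)
total length: 3367/60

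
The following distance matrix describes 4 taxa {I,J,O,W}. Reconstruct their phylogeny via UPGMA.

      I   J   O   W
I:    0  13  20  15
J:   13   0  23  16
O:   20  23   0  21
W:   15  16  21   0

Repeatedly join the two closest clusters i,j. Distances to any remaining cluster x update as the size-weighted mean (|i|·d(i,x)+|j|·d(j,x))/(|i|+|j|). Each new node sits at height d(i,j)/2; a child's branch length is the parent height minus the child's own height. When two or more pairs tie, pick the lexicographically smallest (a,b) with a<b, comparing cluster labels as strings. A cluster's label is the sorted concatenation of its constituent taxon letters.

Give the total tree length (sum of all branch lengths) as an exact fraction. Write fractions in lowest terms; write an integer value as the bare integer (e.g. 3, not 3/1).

427/12

1. join I+J (d=13) ⇒ IJ; edges |I|=13/2, |J|=13/2
  updated: d(IJ,O)=43/2, d(IJ,W)=31/2
2. join IJ+W (d=31/2) ⇒ IJW; edges |IJ|=5/4, |W|=31/4
  updated: d(IJW,O)=64/3
3. join IJW+O (d=64/3) ⇒ IJOW; edges |IJW|=35/12, |O|=32/3
final tree: (((I:13/2,J:13/2):5/4,W:31/4):35/12,O:32/3)
total length: 427/12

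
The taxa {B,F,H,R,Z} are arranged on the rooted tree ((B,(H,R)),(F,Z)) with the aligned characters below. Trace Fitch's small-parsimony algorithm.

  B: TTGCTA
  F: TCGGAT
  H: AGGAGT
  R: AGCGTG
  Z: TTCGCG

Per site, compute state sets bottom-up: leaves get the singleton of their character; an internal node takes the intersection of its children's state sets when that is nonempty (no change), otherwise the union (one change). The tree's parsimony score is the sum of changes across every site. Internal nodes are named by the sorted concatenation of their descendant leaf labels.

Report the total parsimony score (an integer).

13

HR@0: {A} ∩ {A} = {A} (intersection, +0)
BHR@0: {T} ∪ {A} = {A,T} (union, +1)
FZ@0: {T} ∩ {T} = {T} (intersection, +0)
BFHRZ@0: {A,T} ∩ {T} = {T} (intersection, +0)
HR@1: {G} ∩ {G} = {G} (intersection, +0)
BHR@1: {T} ∪ {G} = {G,T} (union, +1)
FZ@1: {C} ∪ {T} = {C,T} (union, +1)
BFHRZ@1: {G,T} ∩ {C,T} = {T} (intersection, +0)
HR@2: {G} ∪ {C} = {C,G} (union, +1)
BHR@2: {G} ∩ {C,G} = {G} (intersection, +0)
FZ@2: {G} ∪ {C} = {C,G} (union, +1)
BFHRZ@2: {G} ∩ {C,G} = {G} (intersection, +0)
HR@3: {A} ∪ {G} = {A,G} (union, +1)
BHR@3: {C} ∪ {A,G} = {A,C,G} (union, +1)
FZ@3: {G} ∩ {G} = {G} (intersection, +0)
BFHRZ@3: {A,C,G} ∩ {G} = {G} (intersection, +0)
HR@4: {G} ∪ {T} = {G,T} (union, +1)
BHR@4: {T} ∩ {G,T} = {T} (intersection, +0)
FZ@4: {A} ∪ {C} = {A,C} (union, +1)
BFHRZ@4: {T} ∪ {A,C} = {A,C,T} (union, +1)
HR@5: {T} ∪ {G} = {G,T} (union, +1)
BHR@5: {A} ∪ {G,T} = {A,G,T} (union, +1)
FZ@5: {T} ∪ {G} = {G,T} (union, +1)
BFHRZ@5: {A,G,T} ∩ {G,T} = {G,T} (intersection, +0)
per-site changes: [1, 2, 2, 2, 3, 3]; total = 13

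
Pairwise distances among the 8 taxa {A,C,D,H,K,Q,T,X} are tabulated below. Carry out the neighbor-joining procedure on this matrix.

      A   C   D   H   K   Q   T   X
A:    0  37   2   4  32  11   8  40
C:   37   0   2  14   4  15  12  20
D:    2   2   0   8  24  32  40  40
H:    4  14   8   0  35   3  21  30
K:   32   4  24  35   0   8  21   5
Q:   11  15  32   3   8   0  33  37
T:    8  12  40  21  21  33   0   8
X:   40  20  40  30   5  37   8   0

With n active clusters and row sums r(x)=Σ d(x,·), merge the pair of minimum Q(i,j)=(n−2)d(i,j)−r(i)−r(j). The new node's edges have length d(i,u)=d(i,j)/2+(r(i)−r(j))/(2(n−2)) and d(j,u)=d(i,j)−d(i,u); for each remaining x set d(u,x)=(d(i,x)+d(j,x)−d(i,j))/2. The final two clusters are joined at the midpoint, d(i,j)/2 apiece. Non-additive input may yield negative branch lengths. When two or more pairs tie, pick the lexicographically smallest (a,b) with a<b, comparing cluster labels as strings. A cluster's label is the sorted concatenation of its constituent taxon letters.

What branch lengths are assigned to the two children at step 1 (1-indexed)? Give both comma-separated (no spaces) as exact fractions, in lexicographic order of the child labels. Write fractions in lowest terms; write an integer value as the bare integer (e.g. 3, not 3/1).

-7/4,27/4

iteration 1: select K,X (d=5, Q=-279); attach at lengths (-7/4, 27/4); label the merged cluster KX
  updated: d(A,KX)=67/2, d(C,KX)=19/2, d(D,KX)=59/2, d(H,KX)=30, d(KX,Q)=20, d(KX,T)=12
iteration 2: select KX,T (d=12, Q=-401/2); attach at lengths (137/20, 103/20); label the merged cluster KTX
  updated: d(A,KTX)=59/4, d(C,KTX)=19/4, d(D,KTX)=115/4, d(H,KTX)=39/2, d(KTX,Q)=41/2
iteration 3: select C,KTX (d=19/4, Q=-142); attach at lengths (7/16, 69/16); label the merged cluster CKTX
  updated: d(A,CKTX)=47/2, d(CKTX,D)=13, d(CKTX,H)=115/8, d(CKTX,Q)=123/8
iteration 4: select A,D (d=2, Q=-179/2); attach at lengths (-17/12, 41/12); label the merged cluster AD
  updated: d(AD,CKTX)=69/4, d(AD,H)=5, d(AD,Q)=41/2
iteration 5: select AD,CKTX (d=69/4, Q=-221/4); attach at lengths (121/16, 155/16); label the merged cluster ACDKTX
  updated: d(ACDKTX,H)=17/16, d(ACDKTX,Q)=149/16
iteration 6: select ACDKTX,H (d=17/16, Q=-107/8); attach at lengths (59/16, -21/8); label the merged cluster ACDHKTX
  updated: d(ACDHKTX,Q)=45/8
iteration 7: select ACDHKTX,Q (d=45/8); attach at lengths (45/16, 45/16); label the merged cluster ACDHKQTX
final tree: ((((A:-17/12,D:41/12):121/16,(C:7/16,((K:-7/4,X:27/4):137/20,T:103/20):69/16):155/16):59/16,H:-21/8):45/16,Q:45/16)
total length: 763/16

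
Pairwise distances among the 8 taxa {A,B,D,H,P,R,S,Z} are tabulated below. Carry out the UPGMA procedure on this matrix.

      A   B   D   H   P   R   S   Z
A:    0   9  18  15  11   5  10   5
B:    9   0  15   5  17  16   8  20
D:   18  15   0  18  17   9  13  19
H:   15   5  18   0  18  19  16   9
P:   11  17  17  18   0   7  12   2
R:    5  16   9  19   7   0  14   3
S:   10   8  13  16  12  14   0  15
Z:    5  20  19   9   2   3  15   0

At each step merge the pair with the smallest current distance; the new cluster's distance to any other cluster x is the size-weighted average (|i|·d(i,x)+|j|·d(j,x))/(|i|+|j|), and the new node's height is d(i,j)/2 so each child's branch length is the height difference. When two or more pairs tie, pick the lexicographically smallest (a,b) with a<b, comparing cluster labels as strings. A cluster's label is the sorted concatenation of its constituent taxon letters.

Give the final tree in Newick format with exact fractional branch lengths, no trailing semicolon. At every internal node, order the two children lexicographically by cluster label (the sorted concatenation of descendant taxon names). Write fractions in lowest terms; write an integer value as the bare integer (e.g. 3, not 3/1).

((((A:5/2,R:5/2):3/4,(P:1,Z:1):9/4):4,((B:5/2,H:5/2):7/2,S:6):5/4):15/28,D:109/14)

step 1: merge (P,Z) at d=2; branch lengths P→1, Z→1; new cluster PZ
  updated: d(A,PZ)=8, d(B,PZ)=37/2, d(D,PZ)=18, d(H,PZ)=27/2, d(PZ,R)=5, d(PZ,S)=27/2
step 2: merge (A,R) at d=5; branch lengths A→5/2, R→5/2; new cluster AR
  updated: d(AR,B)=25/2, d(AR,D)=27/2, d(AR,H)=17, d(AR,PZ)=13/2, d(AR,S)=12
step 3: merge (B,H) at d=5; branch lengths B→5/2, H→5/2; new cluster BH
  updated: d(AR,BH)=59/4, d(BH,D)=33/2, d(BH,PZ)=16, d(BH,S)=12
step 4: merge (AR,PZ) at d=13/2; branch lengths AR→3/4, PZ→9/4; new cluster APRZ
  updated: d(APRZ,BH)=123/8, d(APRZ,D)=63/4, d(APRZ,S)=51/4
step 5: merge (BH,S) at d=12; branch lengths BH→7/2, S→6; new cluster BHS
  updated: d(APRZ,BHS)=29/2, d(BHS,D)=46/3
step 6: merge (APRZ,BHS) at d=29/2; branch lengths APRZ→4, BHS→5/4; new cluster ABHPRSZ
  updated: d(ABHPRSZ,D)=109/7
step 7: merge (ABHPRSZ,D) at d=109/7; branch lengths ABHPRSZ→15/28, D→109/14; new cluster ABDHPRSZ
final tree: ((((A:5/2,R:5/2):3/4,(P:1,Z:1):9/4):4,((B:5/2,H:5/2):7/2,S:6):5/4):15/28,D:109/14)
total length: 533/14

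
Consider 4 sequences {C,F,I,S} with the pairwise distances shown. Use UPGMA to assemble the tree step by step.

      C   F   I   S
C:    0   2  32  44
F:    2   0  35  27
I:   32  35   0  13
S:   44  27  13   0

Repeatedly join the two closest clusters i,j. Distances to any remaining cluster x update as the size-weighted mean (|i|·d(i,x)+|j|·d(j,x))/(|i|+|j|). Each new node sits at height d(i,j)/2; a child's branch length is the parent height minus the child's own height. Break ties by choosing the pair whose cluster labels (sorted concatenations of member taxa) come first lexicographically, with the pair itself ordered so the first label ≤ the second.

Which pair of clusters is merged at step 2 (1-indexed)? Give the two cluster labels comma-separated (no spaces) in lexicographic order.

I,S

iteration 1: select C,F (d=2); attach at lengths (1, 1); label the merged cluster CF
  updated: d(CF,I)=67/2, d(CF,S)=71/2
iteration 2: select I,S (d=13); attach at lengths (13/2, 13/2); label the merged cluster IS
  updated: d(CF,IS)=69/2
iteration 3: select CF,IS (d=69/2); attach at lengths (65/4, 43/4); label the merged cluster CFIS
final tree: ((C:1,F:1):65/4,(I:13/2,S:13/2):43/4)
total length: 42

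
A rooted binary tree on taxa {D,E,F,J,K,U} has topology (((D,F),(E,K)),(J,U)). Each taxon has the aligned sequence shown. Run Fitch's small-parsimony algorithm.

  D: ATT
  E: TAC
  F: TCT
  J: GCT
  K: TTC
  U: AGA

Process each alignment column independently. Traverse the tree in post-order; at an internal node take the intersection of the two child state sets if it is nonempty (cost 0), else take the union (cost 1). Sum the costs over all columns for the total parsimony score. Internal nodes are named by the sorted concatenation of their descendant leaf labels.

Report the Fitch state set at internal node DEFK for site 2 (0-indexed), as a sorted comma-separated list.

C,T

[col 0] DF: children D:{A}, F:{T} ∪→ {A,T}; cost 1
[col 0] EK: children E:{T}, K:{T} ∩→ {T}; cost 0
[col 0] DEFK: children DF:{A,T}, EK:{T} ∩→ {T}; cost 0
[col 0] JU: children J:{G}, U:{A} ∪→ {A,G}; cost 1
[col 0] DEFJKU: children DEFK:{T}, JU:{A,G} ∪→ {A,G,T}; cost 1
[col 1] DF: children D:{T}, F:{C} ∪→ {C,T}; cost 1
[col 1] EK: children E:{A}, K:{T} ∪→ {A,T}; cost 1
[col 1] DEFK: children DF:{C,T}, EK:{A,T} ∩→ {T}; cost 0
[col 1] JU: children J:{C}, U:{G} ∪→ {C,G}; cost 1
[col 1] DEFJKU: children DEFK:{T}, JU:{C,G} ∪→ {C,G,T}; cost 1
[col 2] DF: children D:{T}, F:{T} ∩→ {T}; cost 0
[col 2] EK: children E:{C}, K:{C} ∩→ {C}; cost 0
[col 2] DEFK: children DF:{T}, EK:{C} ∪→ {C,T}; cost 1
[col 2] JU: children J:{T}, U:{A} ∪→ {A,T}; cost 1
[col 2] DEFJKU: children DEFK:{C,T}, JU:{A,T} ∩→ {T}; cost 0
per-site changes: [3, 4, 2]; total = 9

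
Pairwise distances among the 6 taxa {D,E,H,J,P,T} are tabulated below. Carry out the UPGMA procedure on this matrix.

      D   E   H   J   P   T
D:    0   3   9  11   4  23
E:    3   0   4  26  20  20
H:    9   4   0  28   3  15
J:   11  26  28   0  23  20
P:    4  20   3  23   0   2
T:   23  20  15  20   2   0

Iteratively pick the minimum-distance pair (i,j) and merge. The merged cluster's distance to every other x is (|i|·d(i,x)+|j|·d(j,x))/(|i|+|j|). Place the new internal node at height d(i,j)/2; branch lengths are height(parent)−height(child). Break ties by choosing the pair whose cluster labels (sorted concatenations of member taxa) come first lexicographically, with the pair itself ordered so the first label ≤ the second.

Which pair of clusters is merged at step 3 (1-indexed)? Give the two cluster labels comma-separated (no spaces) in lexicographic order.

DE,H

1. join P+T (d=2) ⇒ PT; edges |P|=1, |T|=1
  updated: d(D,PT)=27/2, d(E,PT)=20, d(H,PT)=9, d(J,PT)=43/2
2. join D+E (d=3) ⇒ DE; edges |D|=3/2, |E|=3/2
  updated: d(DE,H)=13/2, d(DE,J)=37/2, d(DE,PT)=67/4
3. join DE+H (d=13/2) ⇒ DEH; edges |DE|=7/4, |H|=13/4
  updated: d(DEH,J)=65/3, d(DEH,PT)=85/6
4. join DEH+PT (d=85/6) ⇒ DEHPT; edges |DEH|=23/6, |PT|=73/12
  updated: d(DEHPT,J)=108/5
5. join DEHPT+J (d=108/5) ⇒ DEHJPT; edges |DEHPT|=223/60, |J|=54/5
final tree: ((((D:3/2,E:3/2):7/4,H:13/4):23/6,(P:1,T:1):73/12):223/60,J:54/5)
total length: 1033/30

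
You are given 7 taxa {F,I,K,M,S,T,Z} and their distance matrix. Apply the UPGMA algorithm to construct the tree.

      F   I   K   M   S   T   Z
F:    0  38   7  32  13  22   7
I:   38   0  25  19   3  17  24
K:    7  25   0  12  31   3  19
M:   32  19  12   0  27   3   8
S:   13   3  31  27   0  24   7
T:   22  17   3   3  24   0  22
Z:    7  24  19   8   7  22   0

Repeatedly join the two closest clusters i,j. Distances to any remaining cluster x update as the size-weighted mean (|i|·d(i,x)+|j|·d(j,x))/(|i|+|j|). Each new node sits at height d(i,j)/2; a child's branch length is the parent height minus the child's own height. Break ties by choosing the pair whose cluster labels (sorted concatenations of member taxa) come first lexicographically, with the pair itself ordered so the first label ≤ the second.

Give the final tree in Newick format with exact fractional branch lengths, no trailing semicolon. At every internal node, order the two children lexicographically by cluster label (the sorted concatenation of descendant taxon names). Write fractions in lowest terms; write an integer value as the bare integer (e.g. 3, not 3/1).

1. join I+S (d=3) ⇒ IS; edges |I|=3/2, |S|=3/2
  updated: d(F,IS)=51/2, d(IS,K)=28, d(IS,M)=23, d(IS,T)=41/2, d(IS,Z)=31/2
2. join K+T (d=3) ⇒ KT; edges |K|=3/2, |T|=3/2
  updated: d(F,KT)=29/2, d(IS,KT)=97/4, d(KT,M)=15/2, d(KT,Z)=41/2
3. join F+Z (d=7) ⇒ FZ; edges |F|=7/2, |Z|=7/2
  updated: d(FZ,IS)=41/2, d(FZ,KT)=35/2, d(FZ,M)=20
4. join KT+M (d=15/2) ⇒ KMT; edges |KT|=9/4, |M|=15/4
  updated: d(FZ,KMT)=55/3, d(IS,KMT)=143/6
5. join FZ+KMT (d=55/3) ⇒ FKMTZ; edges |FZ|=17/3, |KMT|=65/12
  updated: d(FKMTZ,IS)=45/2
6. join FKMTZ+IS (d=45/2) ⇒ FIKMSTZ; edges |FKMTZ|=25/12, |IS|=39/4
final tree: (((F:7/2,Z:7/2):17/3,((K:3/2,T:3/2):9/4,M:15/4):65/12):25/12,(I:3/2,S:3/2):39/4)
total length: 503/12

(((F:7/2,Z:7/2):17/3,((K:3/2,T:3/2):9/4,M:15/4):65/12):25/12,(I:3/2,S:3/2):39/4)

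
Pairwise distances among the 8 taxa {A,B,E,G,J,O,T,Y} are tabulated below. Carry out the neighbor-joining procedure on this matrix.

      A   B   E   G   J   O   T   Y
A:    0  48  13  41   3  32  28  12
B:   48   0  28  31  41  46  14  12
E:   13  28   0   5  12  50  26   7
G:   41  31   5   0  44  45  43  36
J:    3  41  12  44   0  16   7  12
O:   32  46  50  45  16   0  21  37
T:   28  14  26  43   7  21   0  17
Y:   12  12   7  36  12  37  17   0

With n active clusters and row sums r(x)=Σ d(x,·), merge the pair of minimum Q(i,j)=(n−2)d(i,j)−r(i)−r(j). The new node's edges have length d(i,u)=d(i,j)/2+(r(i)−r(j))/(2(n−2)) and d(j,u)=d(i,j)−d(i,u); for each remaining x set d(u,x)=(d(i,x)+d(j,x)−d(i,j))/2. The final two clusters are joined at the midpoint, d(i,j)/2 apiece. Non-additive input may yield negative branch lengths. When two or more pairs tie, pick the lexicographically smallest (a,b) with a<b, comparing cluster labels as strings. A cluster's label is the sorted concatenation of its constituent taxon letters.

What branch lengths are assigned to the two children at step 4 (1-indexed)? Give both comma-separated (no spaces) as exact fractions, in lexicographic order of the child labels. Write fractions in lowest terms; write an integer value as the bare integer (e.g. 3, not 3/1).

1. join E+G (d=5, Q=-356) ⇒ EG; edges |E|=-37/6, |G|=67/6
  updated: d(A,EG)=49/2, d(B,EG)=27, d(EG,J)=51/2, d(EG,O)=45, d(EG,T)=32, d(EG,Y)=19
2. join A+J (d=3, Q=-237) ⇒ AJ; edges |A|=29/5, |J|=-14/5
  updated: d(AJ,B)=43, d(AJ,EG)=47/2, d(AJ,O)=45/2, d(AJ,T)=16, d(AJ,Y)=21/2
3. join AJ+O (d=45/2, Q=-197) ⇒ AJO; edges |AJ|=17/4, |O|=73/4
  updated: d(AJO,B)=133/4, d(AJO,EG)=23, d(AJO,T)=29/4, d(AJO,Y)=25/2
4. join AJO+T (d=29/4, Q=-249/2) ⇒ AJOT; edges |AJO|=55/12, |T|=8/3
  updated: d(AJOT,B)=20, d(AJOT,EG)=191/8, d(AJOT,Y)=89/8
5. join AJOT+EG (d=191/8, Q=-617/8) ⇒ AEGJOT; edges |AJOT|=263/32, |EG|=501/32
  updated: d(AEGJOT,B)=185/16, d(AEGJOT,Y)=25/8
6. join AEGJOT+B (d=185/16, Q=-427/16) ⇒ ABEGJOT; edges |AEGJOT|=43/32, |B|=327/32
  updated: d(ABEGJOT,Y)=57/32
7. join ABEGJOT+Y (d=57/32) ⇒ ABEGJOTY; edges |ABEGJOT|=57/64, |Y|=57/64
final tree: ((((((A:29/5,J:-14/5):17/4,O:73/4):55/12,T:8/3):263/32,(E:-37/6,G:67/6):501/32):43/32,B:327/32):57/64,Y:57/64)
total length: 2399/32

55/12,8/3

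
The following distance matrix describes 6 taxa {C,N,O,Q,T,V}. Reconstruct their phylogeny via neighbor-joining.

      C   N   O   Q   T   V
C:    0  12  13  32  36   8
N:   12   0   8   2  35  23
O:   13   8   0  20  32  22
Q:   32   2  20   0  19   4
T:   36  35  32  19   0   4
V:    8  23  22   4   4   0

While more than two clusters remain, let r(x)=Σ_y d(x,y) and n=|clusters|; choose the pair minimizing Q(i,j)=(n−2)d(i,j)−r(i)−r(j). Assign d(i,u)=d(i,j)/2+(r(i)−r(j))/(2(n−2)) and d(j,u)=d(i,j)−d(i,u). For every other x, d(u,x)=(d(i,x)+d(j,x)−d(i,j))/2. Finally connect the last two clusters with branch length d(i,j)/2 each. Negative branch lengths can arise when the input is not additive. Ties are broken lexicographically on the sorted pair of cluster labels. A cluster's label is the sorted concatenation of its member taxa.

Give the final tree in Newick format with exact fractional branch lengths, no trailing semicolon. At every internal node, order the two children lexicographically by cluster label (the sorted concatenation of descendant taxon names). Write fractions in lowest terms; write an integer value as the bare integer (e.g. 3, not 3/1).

iteration 1: select T,V (d=4, Q=-171); attach at lengths (81/8, -49/8); label the merged cluster TV
  updated: d(C,TV)=20, d(N,TV)=27, d(O,TV)=25, d(Q,TV)=19/2
iteration 2: select Q,TV (d=19/2, Q=-233/2); attach at lengths (7/4, 31/4); label the merged cluster QTV
  updated: d(C,QTV)=85/4, d(N,QTV)=39/4, d(O,QTV)=71/4
iteration 3: select C,O (d=13, Q=-59); attach at lengths (67/8, 37/8); label the merged cluster CO
  updated: d(CO,N)=7/2, d(CO,QTV)=13
iteration 4: select CO,N (d=7/2, Q=-105/4); attach at lengths (27/8, 1/8); label the merged cluster CNO
  updated: d(CNO,QTV)=77/8
iteration 5: select CNO,QTV (d=77/8); attach at lengths (77/16, 77/16); label the merged cluster CNOQTV
final tree: (((C:67/8,O:37/8):27/8,N:1/8):77/16,(Q:7/4,(T:81/8,V:-49/8):31/4):77/16)
total length: 317/8

(((C:67/8,O:37/8):27/8,N:1/8):77/16,(Q:7/4,(T:81/8,V:-49/8):31/4):77/16)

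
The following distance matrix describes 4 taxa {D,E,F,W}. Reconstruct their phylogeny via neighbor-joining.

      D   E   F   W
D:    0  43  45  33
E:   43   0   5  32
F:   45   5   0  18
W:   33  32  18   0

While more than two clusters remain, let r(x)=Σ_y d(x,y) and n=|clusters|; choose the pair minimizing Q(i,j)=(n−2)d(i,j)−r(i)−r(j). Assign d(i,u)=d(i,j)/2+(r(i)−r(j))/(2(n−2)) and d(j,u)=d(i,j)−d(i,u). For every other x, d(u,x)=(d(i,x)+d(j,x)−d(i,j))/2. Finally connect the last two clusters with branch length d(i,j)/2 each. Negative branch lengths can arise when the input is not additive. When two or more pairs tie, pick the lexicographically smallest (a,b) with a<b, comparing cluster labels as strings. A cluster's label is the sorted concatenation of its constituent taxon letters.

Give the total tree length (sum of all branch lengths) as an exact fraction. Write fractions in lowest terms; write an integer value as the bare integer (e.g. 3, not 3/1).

107/2

1. join D+W (d=33, Q=-138) ⇒ DW; edges |D|=26, |W|=7
  updated: d(DW,E)=21, d(DW,F)=15
2. join DW+E (d=21, Q=-41) ⇒ DEW; edges |DW|=31/2, |E|=11/2
  updated: d(DEW,F)=-1/2
3. join DEW+F (d=-1/2) ⇒ DEFW; edges |DEW|=-1/4, |F|=-1/4
final tree: (((D:26,W:7):31/2,E:11/2):-1/4,F:-1/4)
total length: 107/2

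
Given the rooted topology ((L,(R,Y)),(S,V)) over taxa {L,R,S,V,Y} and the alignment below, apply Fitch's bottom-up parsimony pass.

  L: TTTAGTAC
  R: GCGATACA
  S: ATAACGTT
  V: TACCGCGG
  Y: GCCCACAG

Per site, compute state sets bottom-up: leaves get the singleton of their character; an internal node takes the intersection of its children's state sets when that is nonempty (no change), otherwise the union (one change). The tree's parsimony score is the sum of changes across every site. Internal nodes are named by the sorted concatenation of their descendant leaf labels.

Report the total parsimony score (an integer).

RY@0: {G} ∩ {G} = {G} (intersection, +0)
LRY@0: {T} ∪ {G} = {G,T} (union, +1)
SV@0: {A} ∪ {T} = {A,T} (union, +1)
LRSVY@0: {G,T} ∩ {A,T} = {T} (intersection, +0)
RY@1: {C} ∩ {C} = {C} (intersection, +0)
LRY@1: {T} ∪ {C} = {C,T} (union, +1)
SV@1: {T} ∪ {A} = {A,T} (union, +1)
LRSVY@1: {C,T} ∩ {A,T} = {T} (intersection, +0)
RY@2: {G} ∪ {C} = {C,G} (union, +1)
LRY@2: {T} ∪ {C,G} = {C,G,T} (union, +1)
SV@2: {A} ∪ {C} = {A,C} (union, +1)
LRSVY@2: {C,G,T} ∩ {A,C} = {C} (intersection, +0)
RY@3: {A} ∪ {C} = {A,C} (union, +1)
LRY@3: {A} ∩ {A,C} = {A} (intersection, +0)
SV@3: {A} ∪ {C} = {A,C} (union, +1)
LRSVY@3: {A} ∩ {A,C} = {A} (intersection, +0)
RY@4: {T} ∪ {A} = {A,T} (union, +1)
LRY@4: {G} ∪ {A,T} = {A,G,T} (union, +1)
SV@4: {C} ∪ {G} = {C,G} (union, +1)
LRSVY@4: {A,G,T} ∩ {C,G} = {G} (intersection, +0)
RY@5: {A} ∪ {C} = {A,C} (union, +1)
LRY@5: {T} ∪ {A,C} = {A,C,T} (union, +1)
SV@5: {G} ∪ {C} = {C,G} (union, +1)
LRSVY@5: {A,C,T} ∩ {C,G} = {C} (intersection, +0)
RY@6: {C} ∪ {A} = {A,C} (union, +1)
LRY@6: {A} ∩ {A,C} = {A} (intersection, +0)
SV@6: {T} ∪ {G} = {G,T} (union, +1)
LRSVY@6: {A} ∪ {G,T} = {A,G,T} (union, +1)
RY@7: {A} ∪ {G} = {A,G} (union, +1)
LRY@7: {C} ∪ {A,G} = {A,C,G} (union, +1)
SV@7: {T} ∪ {G} = {G,T} (union, +1)
LRSVY@7: {A,C,G} ∩ {G,T} = {G} (intersection, +0)
per-site changes: [2, 2, 3, 2, 3, 3, 3, 3]; total = 21

21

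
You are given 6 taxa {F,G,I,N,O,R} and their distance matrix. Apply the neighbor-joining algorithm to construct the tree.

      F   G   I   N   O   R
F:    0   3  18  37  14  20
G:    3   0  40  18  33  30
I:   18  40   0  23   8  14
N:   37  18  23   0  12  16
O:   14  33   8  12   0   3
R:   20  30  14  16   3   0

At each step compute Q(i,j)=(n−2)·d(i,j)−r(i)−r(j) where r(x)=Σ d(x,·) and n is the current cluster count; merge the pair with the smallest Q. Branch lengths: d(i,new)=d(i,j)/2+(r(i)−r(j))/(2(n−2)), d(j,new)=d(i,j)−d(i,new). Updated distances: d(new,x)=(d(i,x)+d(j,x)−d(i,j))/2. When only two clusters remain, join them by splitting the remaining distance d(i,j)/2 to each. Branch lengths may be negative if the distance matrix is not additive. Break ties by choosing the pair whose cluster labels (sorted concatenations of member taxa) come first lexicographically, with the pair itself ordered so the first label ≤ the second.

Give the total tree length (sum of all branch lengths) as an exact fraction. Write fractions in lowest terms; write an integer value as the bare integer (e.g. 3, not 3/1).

715/16

1. join F+G (d=3, Q=-204) ⇒ FG; edges |F|=-5/2, |G|=11/2
  updated: d(FG,I)=55/2, d(FG,N)=26, d(FG,O)=22, d(FG,R)=47/2
2. join FG+N (d=26, Q=-98) ⇒ FGN; edges |FG|=50/3, |N|=28/3
  updated: d(FGN,I)=49/4, d(FGN,O)=4, d(FGN,R)=27/4
3. join FGN+R (d=27/4, Q=-133/4) ⇒ FGNR; edges |FGN|=51/16, |R|=57/16
  updated: d(FGNR,I)=39/4, d(FGNR,O)=1/8
4. join FGNR+I (d=39/4, Q=-143/8) ⇒ FGINR; edges |FGNR|=15/16, |I|=141/16
  updated: d(FGINR,O)=-13/16
5. join FGINR+O (d=-13/16) ⇒ FGINOR; edges |FGINR|=-13/32, |O|=-13/32
final tree: (((((F:-5/2,G:11/2):50/3,N:28/3):51/16,R:57/16):15/16,I:141/16):-13/32,O:-13/32)
total length: 715/16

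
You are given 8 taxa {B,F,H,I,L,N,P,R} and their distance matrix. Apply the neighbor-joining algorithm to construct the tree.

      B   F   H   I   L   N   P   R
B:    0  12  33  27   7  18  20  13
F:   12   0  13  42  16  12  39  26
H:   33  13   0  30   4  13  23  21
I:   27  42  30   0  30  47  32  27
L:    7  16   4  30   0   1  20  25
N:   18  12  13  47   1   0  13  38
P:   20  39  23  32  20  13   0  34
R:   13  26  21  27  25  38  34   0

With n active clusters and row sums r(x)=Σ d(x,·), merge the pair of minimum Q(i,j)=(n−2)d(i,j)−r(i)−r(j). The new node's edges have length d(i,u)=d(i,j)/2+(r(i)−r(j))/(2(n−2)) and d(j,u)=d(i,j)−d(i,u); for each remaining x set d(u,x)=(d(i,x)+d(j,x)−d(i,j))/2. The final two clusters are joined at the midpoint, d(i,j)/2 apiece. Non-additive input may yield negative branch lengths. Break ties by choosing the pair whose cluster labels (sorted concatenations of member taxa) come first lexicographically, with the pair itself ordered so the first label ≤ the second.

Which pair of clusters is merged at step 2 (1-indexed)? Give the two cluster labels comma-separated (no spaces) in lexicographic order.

step 1: merge (I,R) at d=27, Q=-257; branch lengths I→71/4, R→37/4; new cluster IR
  updated: d(B,IR)=13/2, d(F,IR)=41/2, d(H,IR)=12, d(IR,L)=14, d(IR,N)=29, d(IR,P)=39/2
step 2: merge (B,IR) at d=13/2, Q=-331/2; branch lengths B→11/4, IR→15/4; new cluster BIR
  updated: d(BIR,F)=13, d(BIR,H)=77/4, d(BIR,L)=29/4, d(BIR,N)=81/4, d(BIR,P)=33/2
step 3: merge (BIR,P) at d=33/2, Q=-487/4; branch lengths BIR→123/32, P→405/32; new cluster BIPR
  updated: d(BIPR,F)=71/4, d(BIPR,H)=103/8, d(BIPR,L)=43/8, d(BIPR,N)=67/8
step 4: merge (F,H) at d=13, Q=-501/8; branch lengths F→439/48, H→185/48; new cluster FH
  updated: d(BIPR,FH)=141/16, d(FH,L)=7/2, d(FH,N)=6
step 5: merge (BIPR,FH) at d=141/16, Q=-93/4; branch lengths BIPR→175/32, FH→107/32; new cluster BFHIPR
  updated: d(BFHIPR,L)=1/32, d(BFHIPR,N)=89/32
step 6: merge (BFHIPR,L) at d=1/32, Q=-61/16; branch lengths BFHIPR→29/32, L→-7/8; new cluster BFHILPR
  updated: d(BFHILPR,N)=15/8
step 7: merge (BFHILPR,N) at d=15/8; branch lengths BFHILPR→15/16, N→15/16; new cluster BFHILNPR
final tree: (((((B:11/4,(I:71/4,R:37/4):15/4):123/32,P:405/32):175/32,(F:439/48,H:185/48):107/32):29/32,L:-7/8):15/16,N:15/16)
total length: 2359/32

B,IR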